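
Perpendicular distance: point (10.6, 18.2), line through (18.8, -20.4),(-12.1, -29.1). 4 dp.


|cross product| = 1264.08
|line direction| = sqrt(1030.5) = 32.1014
Distance = 1264.08/sqrt(1030.5) = 39.3777

39.3777


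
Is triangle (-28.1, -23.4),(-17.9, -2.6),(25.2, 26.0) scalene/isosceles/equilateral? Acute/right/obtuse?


Side lengths squared: AB^2=536.68, BC^2=2675.57, CA^2=5281.25
Sorted: [536.68, 2675.57, 5281.25]
By sides: Scalene, By angles: Obtuse

Scalene, Obtuse


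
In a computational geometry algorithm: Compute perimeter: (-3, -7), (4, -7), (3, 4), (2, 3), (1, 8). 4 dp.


Sides: (-3, -7)->(4, -7): sqrt(49) = 7, (4, -7)->(3, 4): sqrt(122) = 11.045361, (3, 4)->(2, 3): sqrt(2) = 1.414214, (2, 3)->(1, 8): sqrt(26) = 5.09902, (1, 8)->(-3, -7): sqrt(241) = 15.524175
Sum = 40.08277
Perimeter = 40.0828

40.0828


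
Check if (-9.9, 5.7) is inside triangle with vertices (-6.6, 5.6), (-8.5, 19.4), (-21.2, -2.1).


Cross products: AB x AP = 45.35, BC x BP = 143.89, CA x CP = 26.87
All same sign? yes

Yes, inside


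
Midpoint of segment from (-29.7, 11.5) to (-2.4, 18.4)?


M = (((-29.7)+(-2.4))/2, (11.5+18.4)/2)
= (-16.05, 14.95)

(-16.05, 14.95)


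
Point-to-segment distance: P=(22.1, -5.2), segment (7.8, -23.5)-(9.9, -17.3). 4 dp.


Project P onto AB: t = 1 (clamped to [0,1])
Closest point on segment: (9.9, -17.3)
Distance: 17.1828

17.1828


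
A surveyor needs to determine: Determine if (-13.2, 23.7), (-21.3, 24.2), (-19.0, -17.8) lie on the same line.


Cross product: ((-21.3)-(-13.2))*((-17.8)-23.7) - (24.2-23.7)*((-19)-(-13.2))
= 339.05

No, not collinear


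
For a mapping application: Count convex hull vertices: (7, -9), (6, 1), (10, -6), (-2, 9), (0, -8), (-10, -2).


Convex hull vertices (CCW): (-10, -2), (0, -8), (7, -9), (10, -6), (6, 1), (-2, 9)
Count = 6

6


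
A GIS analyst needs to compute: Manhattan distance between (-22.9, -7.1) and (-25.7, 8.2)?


|(-22.9)-(-25.7)| + |(-7.1)-8.2| = 2.8 + 15.3 = 18.1

18.1


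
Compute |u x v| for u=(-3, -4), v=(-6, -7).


|u x v| = |(-3)*(-7) - (-4)*(-6)|
= |21 - 24| = 3

3


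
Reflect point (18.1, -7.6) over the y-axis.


Reflection over y-axis: (x,y) -> (-x,y)
(18.1, -7.6) -> (-18.1, -7.6)

(-18.1, -7.6)


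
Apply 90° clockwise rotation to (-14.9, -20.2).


90° CW: (x,y) -> (y, -x)
(-14.9,-20.2) -> (-20.2, 14.9)

(-20.2, 14.9)


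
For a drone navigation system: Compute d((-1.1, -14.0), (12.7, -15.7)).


dx=13.8, dy=-1.7
d^2 = 13.8^2 + (-1.7)^2 = 193.33
d = sqrt(193.33) = 13.9043

13.9043


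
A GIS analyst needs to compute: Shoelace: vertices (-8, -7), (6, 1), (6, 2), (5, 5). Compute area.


Shoelace sum: ((-8)*1 - 6*(-7)) + (6*2 - 6*1) + (6*5 - 5*2) + (5*(-7) - (-8)*5)
= 65
Area = |65|/2 = 32.5

32.5


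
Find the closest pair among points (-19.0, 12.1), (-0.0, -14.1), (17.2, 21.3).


d(P0,P1) = 32.3642, d(P0,P2) = 37.3508, d(P1,P2) = 39.3573
Closest: P0 and P1

Closest pair: (-19.0, 12.1) and (-0.0, -14.1), distance = 32.3642


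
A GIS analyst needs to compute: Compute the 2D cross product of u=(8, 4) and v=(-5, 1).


u x v = u_x*v_y - u_y*v_x = 8*1 - 4*(-5)
= 8 - (-20) = 28

28


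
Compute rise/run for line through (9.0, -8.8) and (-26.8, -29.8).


slope = (y2-y1)/(x2-x1) = ((-29.8)-(-8.8))/((-26.8)-9) = (-21)/(-35.8) = 0.5866

0.5866


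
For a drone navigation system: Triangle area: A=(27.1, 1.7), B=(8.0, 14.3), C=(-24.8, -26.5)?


Area = |x_A(y_B-y_C) + x_B(y_C-y_A) + x_C(y_A-y_B)|/2
= |1105.68 + (-225.6) + 312.48|/2
= 1192.56/2 = 596.28

596.28


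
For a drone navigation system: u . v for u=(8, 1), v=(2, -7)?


u . v = u_x*v_x + u_y*v_y = 8*2 + 1*(-7)
= 16 + (-7) = 9

9


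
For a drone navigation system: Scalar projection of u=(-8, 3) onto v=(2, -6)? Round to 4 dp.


u.v = -34, |v| = sqrt(40) = 6.3246
Scalar projection = u.v / |v| = -34 / sqrt(40) = -5.3759

-5.3759


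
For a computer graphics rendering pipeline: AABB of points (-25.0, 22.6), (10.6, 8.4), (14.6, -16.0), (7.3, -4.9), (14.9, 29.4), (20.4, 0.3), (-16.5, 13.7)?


x range: [-25, 20.4]
y range: [-16, 29.4]
Bounding box: (-25,-16) to (20.4,29.4)

(-25,-16) to (20.4,29.4)


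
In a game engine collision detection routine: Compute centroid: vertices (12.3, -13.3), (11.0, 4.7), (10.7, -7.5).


Centroid = ((x_A+x_B+x_C)/3, (y_A+y_B+y_C)/3)
= ((12.3+11+10.7)/3, ((-13.3)+4.7+(-7.5))/3)
= (11.3333, -5.3667)

(11.3333, -5.3667)


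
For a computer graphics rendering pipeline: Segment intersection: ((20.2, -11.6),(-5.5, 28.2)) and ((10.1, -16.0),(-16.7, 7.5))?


Cross products: d1=-355.27, d2=-817.96, d3=515.06, d4=977.75
d1*d2 < 0 and d3*d4 < 0? no

No, they don't intersect


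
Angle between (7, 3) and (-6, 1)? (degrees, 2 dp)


u.v = -39, |u| = sqrt(58) = 7.6158, |v| = sqrt(37) = 6.0828
cos(theta) = u.v/(|u||v|) = -39/sqrt(2146) = -0.841879
theta = acos(-0.841879) = 147.34 degrees

147.34 degrees


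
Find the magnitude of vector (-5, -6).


|u| = sqrt((-5)^2 + (-6)^2) = sqrt(61) = 7.8102

7.8102


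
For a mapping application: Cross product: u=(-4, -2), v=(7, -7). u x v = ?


u x v = u_x*v_y - u_y*v_x = (-4)*(-7) - (-2)*7
= 28 - (-14) = 42

42


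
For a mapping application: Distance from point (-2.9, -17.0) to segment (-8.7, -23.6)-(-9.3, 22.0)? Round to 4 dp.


Project P onto AB: t = 0.143 (clamped to [0,1])
Closest point on segment: (-8.7858, -17.0774)
Distance: 5.8863

5.8863


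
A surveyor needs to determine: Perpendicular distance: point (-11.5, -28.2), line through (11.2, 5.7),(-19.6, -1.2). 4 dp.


|cross product| = 887.49
|line direction| = sqrt(996.25) = 31.5634
Distance = 887.49/sqrt(996.25) = 28.1177

28.1177


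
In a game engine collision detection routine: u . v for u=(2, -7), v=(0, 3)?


u . v = u_x*v_x + u_y*v_y = 2*0 + (-7)*3
= 0 + (-21) = -21

-21


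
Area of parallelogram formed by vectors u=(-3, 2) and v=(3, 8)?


|u x v| = |(-3)*8 - 2*3|
= |(-24) - 6| = 30

30


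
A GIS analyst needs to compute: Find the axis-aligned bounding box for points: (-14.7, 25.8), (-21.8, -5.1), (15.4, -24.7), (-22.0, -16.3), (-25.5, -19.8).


x range: [-25.5, 15.4]
y range: [-24.7, 25.8]
Bounding box: (-25.5,-24.7) to (15.4,25.8)

(-25.5,-24.7) to (15.4,25.8)


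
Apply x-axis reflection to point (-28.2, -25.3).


Reflection over x-axis: (x,y) -> (x,-y)
(-28.2, -25.3) -> (-28.2, 25.3)

(-28.2, 25.3)


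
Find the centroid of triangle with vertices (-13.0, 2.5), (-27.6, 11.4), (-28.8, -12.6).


Centroid = ((x_A+x_B+x_C)/3, (y_A+y_B+y_C)/3)
= (((-13)+(-27.6)+(-28.8))/3, (2.5+11.4+(-12.6))/3)
= (-23.1333, 0.4333)

(-23.1333, 0.4333)


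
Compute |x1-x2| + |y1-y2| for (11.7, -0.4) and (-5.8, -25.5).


|11.7-(-5.8)| + |(-0.4)-(-25.5)| = 17.5 + 25.1 = 42.6

42.6


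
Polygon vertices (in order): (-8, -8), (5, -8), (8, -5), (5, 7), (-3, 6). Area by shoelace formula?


Shoelace sum: ((-8)*(-8) - 5*(-8)) + (5*(-5) - 8*(-8)) + (8*7 - 5*(-5)) + (5*6 - (-3)*7) + ((-3)*(-8) - (-8)*6)
= 347
Area = |347|/2 = 173.5

173.5


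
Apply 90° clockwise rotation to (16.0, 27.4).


90° CW: (x,y) -> (y, -x)
(16,27.4) -> (27.4, -16)

(27.4, -16)


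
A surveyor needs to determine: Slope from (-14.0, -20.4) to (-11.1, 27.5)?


slope = (y2-y1)/(x2-x1) = (27.5-(-20.4))/((-11.1)-(-14)) = 47.9/2.9 = 16.5172

16.5172


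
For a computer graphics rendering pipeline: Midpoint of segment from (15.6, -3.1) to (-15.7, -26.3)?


M = ((15.6+(-15.7))/2, ((-3.1)+(-26.3))/2)
= (-0.05, -14.7)

(-0.05, -14.7)


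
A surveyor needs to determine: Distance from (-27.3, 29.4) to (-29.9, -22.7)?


dx=-2.6, dy=-52.1
d^2 = (-2.6)^2 + (-52.1)^2 = 2721.17
d = sqrt(2721.17) = 52.1648

52.1648


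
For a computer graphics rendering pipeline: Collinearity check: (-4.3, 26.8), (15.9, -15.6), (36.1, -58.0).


Cross product: (15.9-(-4.3))*((-58)-26.8) - ((-15.6)-26.8)*(36.1-(-4.3))
= 0

Yes, collinear


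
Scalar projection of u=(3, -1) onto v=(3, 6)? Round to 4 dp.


u.v = 3, |v| = sqrt(45) = 6.7082
Scalar projection = u.v / |v| = 3 / sqrt(45) = 0.4472

0.4472


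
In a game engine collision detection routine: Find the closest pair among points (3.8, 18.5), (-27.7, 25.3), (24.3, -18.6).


d(P0,P1) = 32.2256, d(P0,P2) = 42.387, d(P1,P2) = 68.053
Closest: P0 and P1

Closest pair: (3.8, 18.5) and (-27.7, 25.3), distance = 32.2256


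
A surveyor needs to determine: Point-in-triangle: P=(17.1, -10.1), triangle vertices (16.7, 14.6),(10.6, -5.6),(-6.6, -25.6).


Cross products: AB x AP = 158.75, BC x BP = 207.4, CA x CP = -591.59
All same sign? no

No, outside


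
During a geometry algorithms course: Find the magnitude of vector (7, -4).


|u| = sqrt(7^2 + (-4)^2) = sqrt(65) = 8.0623

8.0623


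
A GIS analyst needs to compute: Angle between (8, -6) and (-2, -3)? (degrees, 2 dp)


u.v = 2, |u| = sqrt(100) = 10, |v| = sqrt(13) = 3.6056
cos(theta) = u.v/(|u||v|) = 2/sqrt(1300) = 0.05547
theta = acos(0.05547) = 86.82 degrees

86.82 degrees


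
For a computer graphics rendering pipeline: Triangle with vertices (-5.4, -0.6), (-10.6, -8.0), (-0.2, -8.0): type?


Side lengths squared: AB^2=81.8, BC^2=108.16, CA^2=81.8
Sorted: [81.8, 81.8, 108.16]
By sides: Isosceles, By angles: Acute

Isosceles, Acute


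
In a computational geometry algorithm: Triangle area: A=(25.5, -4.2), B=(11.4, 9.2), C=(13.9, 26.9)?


Area = |x_A(y_B-y_C) + x_B(y_C-y_A) + x_C(y_A-y_B)|/2
= |(-451.35) + 354.54 + (-186.26)|/2
= 283.07/2 = 141.535

141.535


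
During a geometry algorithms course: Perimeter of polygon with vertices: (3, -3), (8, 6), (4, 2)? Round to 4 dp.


Sides: (3, -3)->(8, 6): sqrt(106) = 10.29563, (8, 6)->(4, 2): sqrt(32) = 5.656854, (4, 2)->(3, -3): sqrt(26) = 5.09902
Sum = 21.051504
Perimeter = 21.0515

21.0515


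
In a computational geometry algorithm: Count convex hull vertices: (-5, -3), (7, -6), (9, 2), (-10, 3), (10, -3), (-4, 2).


Convex hull vertices (CCW): (-10, 3), (-5, -3), (7, -6), (10, -3), (9, 2)
Count = 5

5


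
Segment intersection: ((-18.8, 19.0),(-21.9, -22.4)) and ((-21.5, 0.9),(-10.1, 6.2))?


Cross products: d1=192.03, d2=-263.5, d3=-55.67, d4=399.86
d1*d2 < 0 and d3*d4 < 0? yes

Yes, they intersect


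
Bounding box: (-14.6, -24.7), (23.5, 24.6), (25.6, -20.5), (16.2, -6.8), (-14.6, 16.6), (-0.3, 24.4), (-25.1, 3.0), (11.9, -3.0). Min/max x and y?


x range: [-25.1, 25.6]
y range: [-24.7, 24.6]
Bounding box: (-25.1,-24.7) to (25.6,24.6)

(-25.1,-24.7) to (25.6,24.6)


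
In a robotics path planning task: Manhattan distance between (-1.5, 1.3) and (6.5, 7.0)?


|(-1.5)-6.5| + |1.3-7| = 8 + 5.7 = 13.7

13.7


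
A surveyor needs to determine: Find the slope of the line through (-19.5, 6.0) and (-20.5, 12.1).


slope = (y2-y1)/(x2-x1) = (12.1-6)/((-20.5)-(-19.5)) = 6.1/(-1) = -6.1

-6.1


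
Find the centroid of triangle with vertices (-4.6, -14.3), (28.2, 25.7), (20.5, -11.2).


Centroid = ((x_A+x_B+x_C)/3, (y_A+y_B+y_C)/3)
= (((-4.6)+28.2+20.5)/3, ((-14.3)+25.7+(-11.2))/3)
= (14.7, 0.0667)

(14.7, 0.0667)


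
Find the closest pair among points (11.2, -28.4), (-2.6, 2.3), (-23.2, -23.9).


d(P0,P1) = 33.659, d(P0,P2) = 34.6931, d(P1,P2) = 33.3287
Closest: P1 and P2

Closest pair: (-2.6, 2.3) and (-23.2, -23.9), distance = 33.3287


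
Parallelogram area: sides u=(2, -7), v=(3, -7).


|u x v| = |2*(-7) - (-7)*3|
= |(-14) - (-21)| = 7

7


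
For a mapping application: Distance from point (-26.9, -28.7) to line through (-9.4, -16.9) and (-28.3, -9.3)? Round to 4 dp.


|cross product| = 356.02
|line direction| = sqrt(414.97) = 20.3708
Distance = 356.02/sqrt(414.97) = 17.477

17.477


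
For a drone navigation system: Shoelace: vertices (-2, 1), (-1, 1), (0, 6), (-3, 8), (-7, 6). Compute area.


Shoelace sum: ((-2)*1 - (-1)*1) + ((-1)*6 - 0*1) + (0*8 - (-3)*6) + ((-3)*6 - (-7)*8) + ((-7)*1 - (-2)*6)
= 54
Area = |54|/2 = 27

27


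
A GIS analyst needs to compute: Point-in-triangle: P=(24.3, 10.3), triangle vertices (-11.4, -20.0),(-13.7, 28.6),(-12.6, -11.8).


Cross products: AB x AP = -1804.71, BC x BP = 1515.07, CA x CP = 329.1
All same sign? no

No, outside


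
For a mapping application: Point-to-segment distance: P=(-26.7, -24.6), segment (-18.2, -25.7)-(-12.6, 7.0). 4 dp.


Project P onto AB: t = 0 (clamped to [0,1])
Closest point on segment: (-18.2, -25.7)
Distance: 8.5709

8.5709


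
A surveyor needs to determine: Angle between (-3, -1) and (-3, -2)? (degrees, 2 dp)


u.v = 11, |u| = sqrt(10) = 3.1623, |v| = sqrt(13) = 3.6056
cos(theta) = u.v/(|u||v|) = 11/sqrt(130) = 0.964764
theta = acos(0.964764) = 15.26 degrees

15.26 degrees


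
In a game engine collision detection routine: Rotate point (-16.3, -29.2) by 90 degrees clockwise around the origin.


90° CW: (x,y) -> (y, -x)
(-16.3,-29.2) -> (-29.2, 16.3)

(-29.2, 16.3)


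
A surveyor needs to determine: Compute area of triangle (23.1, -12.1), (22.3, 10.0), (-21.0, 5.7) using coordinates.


Area = |x_A(y_B-y_C) + x_B(y_C-y_A) + x_C(y_A-y_B)|/2
= |99.33 + 396.94 + 464.1|/2
= 960.37/2 = 480.185

480.185


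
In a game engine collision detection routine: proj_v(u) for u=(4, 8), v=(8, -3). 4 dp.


u.v = 8, |v| = sqrt(73) = 8.544
Scalar projection = u.v / |v| = 8 / sqrt(73) = 0.9363

0.9363


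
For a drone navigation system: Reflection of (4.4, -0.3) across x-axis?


Reflection over x-axis: (x,y) -> (x,-y)
(4.4, -0.3) -> (4.4, 0.3)

(4.4, 0.3)


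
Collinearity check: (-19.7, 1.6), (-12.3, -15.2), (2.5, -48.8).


Cross product: ((-12.3)-(-19.7))*((-48.8)-1.6) - ((-15.2)-1.6)*(2.5-(-19.7))
= 0

Yes, collinear


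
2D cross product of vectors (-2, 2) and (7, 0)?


u x v = u_x*v_y - u_y*v_x = (-2)*0 - 2*7
= 0 - 14 = -14

-14


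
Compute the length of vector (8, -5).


|u| = sqrt(8^2 + (-5)^2) = sqrt(89) = 9.434

9.434


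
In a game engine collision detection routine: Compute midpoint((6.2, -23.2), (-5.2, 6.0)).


M = ((6.2+(-5.2))/2, ((-23.2)+6)/2)
= (0.5, -8.6)

(0.5, -8.6)


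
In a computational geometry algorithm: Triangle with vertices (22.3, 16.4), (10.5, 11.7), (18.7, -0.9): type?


Side lengths squared: AB^2=161.33, BC^2=226, CA^2=312.25
Sorted: [161.33, 226, 312.25]
By sides: Scalene, By angles: Acute

Scalene, Acute


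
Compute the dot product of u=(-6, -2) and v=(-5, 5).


u . v = u_x*v_x + u_y*v_y = (-6)*(-5) + (-2)*5
= 30 + (-10) = 20

20


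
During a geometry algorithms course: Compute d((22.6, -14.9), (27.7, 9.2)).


dx=5.1, dy=24.1
d^2 = 5.1^2 + 24.1^2 = 606.82
d = sqrt(606.82) = 24.6337

24.6337


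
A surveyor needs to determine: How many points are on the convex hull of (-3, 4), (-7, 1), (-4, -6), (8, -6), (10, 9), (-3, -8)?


Convex hull vertices (CCW): (-7, 1), (-4, -6), (-3, -8), (8, -6), (10, 9), (-3, 4)
Count = 6

6


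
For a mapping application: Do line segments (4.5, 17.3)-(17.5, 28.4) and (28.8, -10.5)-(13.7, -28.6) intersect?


Cross products: d1=-859.61, d2=-791.92, d3=-631.13, d4=-698.82
d1*d2 < 0 and d3*d4 < 0? no

No, they don't intersect


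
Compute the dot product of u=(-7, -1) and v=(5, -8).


u . v = u_x*v_x + u_y*v_y = (-7)*5 + (-1)*(-8)
= (-35) + 8 = -27

-27


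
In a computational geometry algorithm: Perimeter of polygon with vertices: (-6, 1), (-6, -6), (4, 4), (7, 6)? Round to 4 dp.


Sides: (-6, 1)->(-6, -6): sqrt(49) = 7, (-6, -6)->(4, 4): sqrt(200) = 14.142136, (4, 4)->(7, 6): sqrt(13) = 3.605551, (7, 6)->(-6, 1): sqrt(194) = 13.928388
Sum = 38.676075
Perimeter = 38.6761

38.6761


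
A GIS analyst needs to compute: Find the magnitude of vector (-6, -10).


|u| = sqrt((-6)^2 + (-10)^2) = sqrt(136) = 11.6619

11.6619


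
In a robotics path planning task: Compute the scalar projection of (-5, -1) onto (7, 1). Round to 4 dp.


u.v = -36, |v| = sqrt(50) = 7.0711
Scalar projection = u.v / |v| = -36 / sqrt(50) = -5.0912

-5.0912


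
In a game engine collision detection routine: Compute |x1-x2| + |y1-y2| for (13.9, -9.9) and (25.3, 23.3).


|13.9-25.3| + |(-9.9)-23.3| = 11.4 + 33.2 = 44.6

44.6


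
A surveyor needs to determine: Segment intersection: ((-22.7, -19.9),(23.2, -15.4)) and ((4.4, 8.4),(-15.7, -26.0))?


Cross products: d1=-363.41, d2=1125.1, d3=1177.02, d4=-311.49
d1*d2 < 0 and d3*d4 < 0? yes

Yes, they intersect


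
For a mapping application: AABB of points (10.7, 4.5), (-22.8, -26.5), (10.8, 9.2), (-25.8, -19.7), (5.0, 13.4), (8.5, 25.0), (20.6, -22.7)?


x range: [-25.8, 20.6]
y range: [-26.5, 25]
Bounding box: (-25.8,-26.5) to (20.6,25)

(-25.8,-26.5) to (20.6,25)


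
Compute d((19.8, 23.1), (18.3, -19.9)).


dx=-1.5, dy=-43
d^2 = (-1.5)^2 + (-43)^2 = 1851.25
d = sqrt(1851.25) = 43.0262

43.0262


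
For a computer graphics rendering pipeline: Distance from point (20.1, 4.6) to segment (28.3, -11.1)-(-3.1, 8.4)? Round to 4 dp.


Project P onto AB: t = 0.4126 (clamped to [0,1])
Closest point on segment: (15.3459, -3.0553)
Distance: 9.0113

9.0113


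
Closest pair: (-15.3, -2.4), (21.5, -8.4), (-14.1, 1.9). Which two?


d(P0,P1) = 37.2859, d(P0,P2) = 4.4643, d(P1,P2) = 37.0601
Closest: P0 and P2

Closest pair: (-15.3, -2.4) and (-14.1, 1.9), distance = 4.4643


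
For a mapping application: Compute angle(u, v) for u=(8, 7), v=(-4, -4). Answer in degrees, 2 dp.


u.v = -60, |u| = sqrt(113) = 10.6301, |v| = sqrt(32) = 5.6569
cos(theta) = u.v/(|u||v|) = -60/sqrt(3616) = -0.997785
theta = acos(-0.997785) = 176.19 degrees

176.19 degrees


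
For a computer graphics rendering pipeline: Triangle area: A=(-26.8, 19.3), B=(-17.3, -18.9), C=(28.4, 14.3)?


Area = |x_A(y_B-y_C) + x_B(y_C-y_A) + x_C(y_A-y_B)|/2
= |889.76 + 86.5 + 1084.88|/2
= 2061.14/2 = 1030.57

1030.57


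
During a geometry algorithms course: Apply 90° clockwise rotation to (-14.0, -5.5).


90° CW: (x,y) -> (y, -x)
(-14,-5.5) -> (-5.5, 14)

(-5.5, 14)


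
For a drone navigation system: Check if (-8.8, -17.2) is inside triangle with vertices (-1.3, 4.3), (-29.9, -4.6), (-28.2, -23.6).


Cross products: AB x AP = 548.15, BC x BP = 379.48, CA x CP = -369.1
All same sign? no

No, outside


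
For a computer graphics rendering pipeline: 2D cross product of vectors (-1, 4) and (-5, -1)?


u x v = u_x*v_y - u_y*v_x = (-1)*(-1) - 4*(-5)
= 1 - (-20) = 21

21


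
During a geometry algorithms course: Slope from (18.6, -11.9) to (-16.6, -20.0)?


slope = (y2-y1)/(x2-x1) = ((-20)-(-11.9))/((-16.6)-18.6) = (-8.1)/(-35.2) = 0.2301

0.2301


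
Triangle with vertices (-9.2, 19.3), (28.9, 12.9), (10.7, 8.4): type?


Side lengths squared: AB^2=1492.57, BC^2=351.49, CA^2=514.82
Sorted: [351.49, 514.82, 1492.57]
By sides: Scalene, By angles: Obtuse

Scalene, Obtuse


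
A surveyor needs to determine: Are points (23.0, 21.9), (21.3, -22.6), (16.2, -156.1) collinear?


Cross product: (21.3-23)*((-156.1)-21.9) - ((-22.6)-21.9)*(16.2-23)
= 0

Yes, collinear


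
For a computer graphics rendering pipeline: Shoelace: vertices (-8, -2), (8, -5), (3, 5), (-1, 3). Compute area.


Shoelace sum: ((-8)*(-5) - 8*(-2)) + (8*5 - 3*(-5)) + (3*3 - (-1)*5) + ((-1)*(-2) - (-8)*3)
= 151
Area = |151|/2 = 75.5

75.5


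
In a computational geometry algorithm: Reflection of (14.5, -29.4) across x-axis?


Reflection over x-axis: (x,y) -> (x,-y)
(14.5, -29.4) -> (14.5, 29.4)

(14.5, 29.4)


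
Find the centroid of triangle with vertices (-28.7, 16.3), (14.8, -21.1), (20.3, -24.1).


Centroid = ((x_A+x_B+x_C)/3, (y_A+y_B+y_C)/3)
= (((-28.7)+14.8+20.3)/3, (16.3+(-21.1)+(-24.1))/3)
= (2.1333, -9.6333)

(2.1333, -9.6333)


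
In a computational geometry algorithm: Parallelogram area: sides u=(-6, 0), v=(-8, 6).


|u x v| = |(-6)*6 - 0*(-8)|
= |(-36) - 0| = 36

36


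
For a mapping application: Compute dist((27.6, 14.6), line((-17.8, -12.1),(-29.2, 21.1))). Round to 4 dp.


|cross product| = 1811.66
|line direction| = sqrt(1232.2) = 35.1027
Distance = 1811.66/sqrt(1232.2) = 51.6103

51.6103


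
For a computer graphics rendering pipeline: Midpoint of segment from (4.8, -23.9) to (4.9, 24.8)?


M = ((4.8+4.9)/2, ((-23.9)+24.8)/2)
= (4.85, 0.45)

(4.85, 0.45)


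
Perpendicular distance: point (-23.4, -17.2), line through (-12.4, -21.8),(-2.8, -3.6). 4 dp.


|cross product| = 244.36
|line direction| = sqrt(423.4) = 20.5767
Distance = 244.36/sqrt(423.4) = 11.8756

11.8756


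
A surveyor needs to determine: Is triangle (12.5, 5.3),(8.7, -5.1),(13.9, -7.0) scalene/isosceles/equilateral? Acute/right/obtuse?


Side lengths squared: AB^2=122.6, BC^2=30.65, CA^2=153.25
Sorted: [30.65, 122.6, 153.25]
By sides: Scalene, By angles: Right

Scalene, Right


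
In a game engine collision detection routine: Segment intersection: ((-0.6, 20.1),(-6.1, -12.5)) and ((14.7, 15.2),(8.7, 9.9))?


Cross products: d1=-110.49, d2=55.96, d3=525.73, d4=359.28
d1*d2 < 0 and d3*d4 < 0? no

No, they don't intersect


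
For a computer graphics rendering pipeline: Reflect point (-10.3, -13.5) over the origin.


Reflection over origin: (x,y) -> (-x,-y)
(-10.3, -13.5) -> (10.3, 13.5)

(10.3, 13.5)


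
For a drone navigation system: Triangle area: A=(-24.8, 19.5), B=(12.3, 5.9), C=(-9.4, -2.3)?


Area = |x_A(y_B-y_C) + x_B(y_C-y_A) + x_C(y_A-y_B)|/2
= |(-203.36) + (-268.14) + (-127.84)|/2
= 599.34/2 = 299.67

299.67


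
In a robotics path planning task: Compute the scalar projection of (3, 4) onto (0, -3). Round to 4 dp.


u.v = -12, |v| = sqrt(9) = 3
Scalar projection = u.v / |v| = -12 / sqrt(9) = -4

-4


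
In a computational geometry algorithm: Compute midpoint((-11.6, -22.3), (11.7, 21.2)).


M = (((-11.6)+11.7)/2, ((-22.3)+21.2)/2)
= (0.05, -0.55)

(0.05, -0.55)


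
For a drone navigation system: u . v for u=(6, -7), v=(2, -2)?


u . v = u_x*v_x + u_y*v_y = 6*2 + (-7)*(-2)
= 12 + 14 = 26

26


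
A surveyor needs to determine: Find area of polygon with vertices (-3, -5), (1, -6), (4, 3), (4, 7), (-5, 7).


Shoelace sum: ((-3)*(-6) - 1*(-5)) + (1*3 - 4*(-6)) + (4*7 - 4*3) + (4*7 - (-5)*7) + ((-5)*(-5) - (-3)*7)
= 175
Area = |175|/2 = 87.5

87.5


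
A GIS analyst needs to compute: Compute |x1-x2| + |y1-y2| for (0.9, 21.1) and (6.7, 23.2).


|0.9-6.7| + |21.1-23.2| = 5.8 + 2.1 = 7.9

7.9


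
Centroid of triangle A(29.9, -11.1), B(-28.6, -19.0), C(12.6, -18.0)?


Centroid = ((x_A+x_B+x_C)/3, (y_A+y_B+y_C)/3)
= ((29.9+(-28.6)+12.6)/3, ((-11.1)+(-19)+(-18))/3)
= (4.6333, -16.0333)

(4.6333, -16.0333)


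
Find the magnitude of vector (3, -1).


|u| = sqrt(3^2 + (-1)^2) = sqrt(10) = 3.1623

3.1623


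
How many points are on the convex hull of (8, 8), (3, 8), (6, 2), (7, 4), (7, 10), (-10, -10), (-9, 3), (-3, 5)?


Convex hull vertices (CCW): (-10, -10), (6, 2), (7, 4), (8, 8), (7, 10), (-9, 3)
Count = 6

6


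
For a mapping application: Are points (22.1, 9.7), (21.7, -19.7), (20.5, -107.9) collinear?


Cross product: (21.7-22.1)*((-107.9)-9.7) - ((-19.7)-9.7)*(20.5-22.1)
= 0

Yes, collinear


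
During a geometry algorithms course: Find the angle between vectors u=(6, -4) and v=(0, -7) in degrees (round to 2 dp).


u.v = 28, |u| = sqrt(52) = 7.2111, |v| = sqrt(49) = 7
cos(theta) = u.v/(|u||v|) = 28/sqrt(2548) = 0.5547
theta = acos(0.5547) = 56.31 degrees

56.31 degrees


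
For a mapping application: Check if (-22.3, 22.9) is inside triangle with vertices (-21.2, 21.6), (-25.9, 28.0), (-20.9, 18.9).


Cross products: AB x AP = 0.93, BC x BP = 7.26, CA x CP = 2.58
All same sign? yes

Yes, inside


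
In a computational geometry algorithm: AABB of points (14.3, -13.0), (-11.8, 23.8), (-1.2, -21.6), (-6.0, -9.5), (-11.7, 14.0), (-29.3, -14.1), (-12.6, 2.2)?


x range: [-29.3, 14.3]
y range: [-21.6, 23.8]
Bounding box: (-29.3,-21.6) to (14.3,23.8)

(-29.3,-21.6) to (14.3,23.8)


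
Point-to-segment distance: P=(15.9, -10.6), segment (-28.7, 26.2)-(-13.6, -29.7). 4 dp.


Project P onto AB: t = 0.8144 (clamped to [0,1])
Closest point on segment: (-16.4024, -19.3257)
Distance: 33.4601

33.4601


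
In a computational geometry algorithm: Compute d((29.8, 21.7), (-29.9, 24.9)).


dx=-59.7, dy=3.2
d^2 = (-59.7)^2 + 3.2^2 = 3574.33
d = sqrt(3574.33) = 59.7857

59.7857


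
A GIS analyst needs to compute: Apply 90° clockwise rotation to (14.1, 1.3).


90° CW: (x,y) -> (y, -x)
(14.1,1.3) -> (1.3, -14.1)

(1.3, -14.1)


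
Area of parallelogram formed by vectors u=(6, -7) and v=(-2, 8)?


|u x v| = |6*8 - (-7)*(-2)|
= |48 - 14| = 34

34


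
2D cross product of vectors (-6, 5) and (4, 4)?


u x v = u_x*v_y - u_y*v_x = (-6)*4 - 5*4
= (-24) - 20 = -44

-44


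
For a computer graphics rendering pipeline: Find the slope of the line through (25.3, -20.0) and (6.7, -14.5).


slope = (y2-y1)/(x2-x1) = ((-14.5)-(-20))/(6.7-25.3) = 5.5/(-18.6) = -0.2957

-0.2957


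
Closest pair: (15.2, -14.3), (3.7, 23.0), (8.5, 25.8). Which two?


d(P0,P1) = 39.0326, d(P0,P2) = 40.6559, d(P1,P2) = 5.557
Closest: P1 and P2

Closest pair: (3.7, 23.0) and (8.5, 25.8), distance = 5.557


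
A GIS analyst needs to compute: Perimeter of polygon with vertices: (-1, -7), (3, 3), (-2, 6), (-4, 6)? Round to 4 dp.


Sides: (-1, -7)->(3, 3): sqrt(116) = 10.77033, (3, 3)->(-2, 6): sqrt(34) = 5.830952, (-2, 6)->(-4, 6): sqrt(4) = 2, (-4, 6)->(-1, -7): sqrt(178) = 13.341664
Sum = 31.942946
Perimeter = 31.9429

31.9429


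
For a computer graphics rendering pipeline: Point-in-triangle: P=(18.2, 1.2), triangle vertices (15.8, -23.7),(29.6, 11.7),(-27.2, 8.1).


Cross products: AB x AP = 258.66, BC x BP = 555.36, CA x CP = 1147.02
All same sign? yes

Yes, inside


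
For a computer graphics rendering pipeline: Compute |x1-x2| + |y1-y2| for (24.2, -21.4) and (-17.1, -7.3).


|24.2-(-17.1)| + |(-21.4)-(-7.3)| = 41.3 + 14.1 = 55.4

55.4


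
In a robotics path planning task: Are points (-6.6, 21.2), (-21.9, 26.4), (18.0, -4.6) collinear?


Cross product: ((-21.9)-(-6.6))*((-4.6)-21.2) - (26.4-21.2)*(18-(-6.6))
= 266.82

No, not collinear


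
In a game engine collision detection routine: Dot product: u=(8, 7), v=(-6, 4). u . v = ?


u . v = u_x*v_x + u_y*v_y = 8*(-6) + 7*4
= (-48) + 28 = -20

-20


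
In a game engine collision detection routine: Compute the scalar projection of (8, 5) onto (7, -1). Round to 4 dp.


u.v = 51, |v| = sqrt(50) = 7.0711
Scalar projection = u.v / |v| = 51 / sqrt(50) = 7.2125

7.2125


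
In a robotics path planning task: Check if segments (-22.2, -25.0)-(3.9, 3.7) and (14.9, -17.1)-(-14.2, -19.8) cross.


Cross products: d1=129.72, d2=-634.98, d3=-858.58, d4=-93.88
d1*d2 < 0 and d3*d4 < 0? no

No, they don't intersect


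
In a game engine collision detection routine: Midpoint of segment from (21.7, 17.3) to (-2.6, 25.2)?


M = ((21.7+(-2.6))/2, (17.3+25.2)/2)
= (9.55, 21.25)

(9.55, 21.25)


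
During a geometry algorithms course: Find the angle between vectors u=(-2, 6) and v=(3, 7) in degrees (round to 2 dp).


u.v = 36, |u| = sqrt(40) = 6.3246, |v| = sqrt(58) = 7.6158
cos(theta) = u.v/(|u||v|) = 36/sqrt(2320) = 0.747409
theta = acos(0.747409) = 41.63 degrees

41.63 degrees


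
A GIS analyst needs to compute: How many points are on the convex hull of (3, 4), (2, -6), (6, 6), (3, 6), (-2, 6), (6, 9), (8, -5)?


Convex hull vertices (CCW): (-2, 6), (2, -6), (8, -5), (6, 9)
Count = 4

4


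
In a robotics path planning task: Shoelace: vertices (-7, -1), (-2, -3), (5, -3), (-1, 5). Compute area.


Shoelace sum: ((-7)*(-3) - (-2)*(-1)) + ((-2)*(-3) - 5*(-3)) + (5*5 - (-1)*(-3)) + ((-1)*(-1) - (-7)*5)
= 98
Area = |98|/2 = 49

49


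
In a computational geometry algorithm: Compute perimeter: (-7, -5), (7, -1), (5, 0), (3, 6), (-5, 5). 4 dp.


Sides: (-7, -5)->(7, -1): sqrt(212) = 14.56022, (7, -1)->(5, 0): sqrt(5) = 2.236068, (5, 0)->(3, 6): sqrt(40) = 6.324555, (3, 6)->(-5, 5): sqrt(65) = 8.062258, (-5, 5)->(-7, -5): sqrt(104) = 10.198039
Sum = 41.38114
Perimeter = 41.3811

41.3811


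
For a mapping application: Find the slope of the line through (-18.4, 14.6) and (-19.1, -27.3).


slope = (y2-y1)/(x2-x1) = ((-27.3)-14.6)/((-19.1)-(-18.4)) = (-41.9)/(-0.7) = 59.8571

59.8571


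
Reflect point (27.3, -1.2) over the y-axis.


Reflection over y-axis: (x,y) -> (-x,y)
(27.3, -1.2) -> (-27.3, -1.2)

(-27.3, -1.2)


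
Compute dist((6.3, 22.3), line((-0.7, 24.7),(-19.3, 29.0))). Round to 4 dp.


|cross product| = 14.54
|line direction| = sqrt(364.45) = 19.0906
Distance = 14.54/sqrt(364.45) = 0.7616

0.7616


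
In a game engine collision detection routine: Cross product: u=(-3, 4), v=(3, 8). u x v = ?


u x v = u_x*v_y - u_y*v_x = (-3)*8 - 4*3
= (-24) - 12 = -36

-36


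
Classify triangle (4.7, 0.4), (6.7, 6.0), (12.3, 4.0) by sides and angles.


Side lengths squared: AB^2=35.36, BC^2=35.36, CA^2=70.72
Sorted: [35.36, 35.36, 70.72]
By sides: Isosceles, By angles: Right

Isosceles, Right


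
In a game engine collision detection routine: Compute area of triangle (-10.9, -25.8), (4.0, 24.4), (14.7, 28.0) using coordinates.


Area = |x_A(y_B-y_C) + x_B(y_C-y_A) + x_C(y_A-y_B)|/2
= |39.24 + 215.2 + (-737.94)|/2
= 483.5/2 = 241.75

241.75


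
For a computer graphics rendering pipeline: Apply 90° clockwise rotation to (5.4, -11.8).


90° CW: (x,y) -> (y, -x)
(5.4,-11.8) -> (-11.8, -5.4)

(-11.8, -5.4)


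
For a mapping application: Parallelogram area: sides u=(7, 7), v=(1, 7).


|u x v| = |7*7 - 7*1|
= |49 - 7| = 42

42


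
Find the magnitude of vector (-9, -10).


|u| = sqrt((-9)^2 + (-10)^2) = sqrt(181) = 13.4536

13.4536


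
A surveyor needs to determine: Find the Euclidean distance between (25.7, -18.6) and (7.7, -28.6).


dx=-18, dy=-10
d^2 = (-18)^2 + (-10)^2 = 424
d = sqrt(424) = 20.5913

20.5913


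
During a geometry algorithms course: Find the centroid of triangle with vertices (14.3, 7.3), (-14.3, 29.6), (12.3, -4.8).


Centroid = ((x_A+x_B+x_C)/3, (y_A+y_B+y_C)/3)
= ((14.3+(-14.3)+12.3)/3, (7.3+29.6+(-4.8))/3)
= (4.1, 10.7)

(4.1, 10.7)


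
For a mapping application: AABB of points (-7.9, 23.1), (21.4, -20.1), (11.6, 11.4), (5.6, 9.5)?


x range: [-7.9, 21.4]
y range: [-20.1, 23.1]
Bounding box: (-7.9,-20.1) to (21.4,23.1)

(-7.9,-20.1) to (21.4,23.1)


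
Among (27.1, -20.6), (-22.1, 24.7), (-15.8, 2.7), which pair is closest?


d(P0,P1) = 66.8785, d(P0,P2) = 48.8191, d(P1,P2) = 22.8843
Closest: P1 and P2

Closest pair: (-22.1, 24.7) and (-15.8, 2.7), distance = 22.8843


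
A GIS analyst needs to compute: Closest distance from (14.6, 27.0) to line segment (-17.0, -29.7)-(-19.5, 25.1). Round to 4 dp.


Project P onto AB: t = 1 (clamped to [0,1])
Closest point on segment: (-19.5, 25.1)
Distance: 34.1529

34.1529


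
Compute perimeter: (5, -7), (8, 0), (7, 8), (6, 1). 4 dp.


Sides: (5, -7)->(8, 0): sqrt(58) = 7.615773, (8, 0)->(7, 8): sqrt(65) = 8.062258, (7, 8)->(6, 1): sqrt(50) = 7.071068, (6, 1)->(5, -7): sqrt(65) = 8.062258
Sum = 30.811357
Perimeter = 30.8114

30.8114


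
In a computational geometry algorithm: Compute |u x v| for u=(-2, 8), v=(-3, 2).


|u x v| = |(-2)*2 - 8*(-3)|
= |(-4) - (-24)| = 20

20


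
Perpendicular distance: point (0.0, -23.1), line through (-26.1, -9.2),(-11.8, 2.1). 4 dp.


|cross product| = 493.7
|line direction| = sqrt(332.18) = 18.2258
Distance = 493.7/sqrt(332.18) = 27.088

27.088


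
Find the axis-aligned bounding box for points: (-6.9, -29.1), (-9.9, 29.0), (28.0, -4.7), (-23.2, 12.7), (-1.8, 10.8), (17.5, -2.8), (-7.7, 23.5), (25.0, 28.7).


x range: [-23.2, 28]
y range: [-29.1, 29]
Bounding box: (-23.2,-29.1) to (28,29)

(-23.2,-29.1) to (28,29)


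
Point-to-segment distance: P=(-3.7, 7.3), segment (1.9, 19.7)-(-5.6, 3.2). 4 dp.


Project P onto AB: t = 0.7507 (clamped to [0,1])
Closest point on segment: (-3.7301, 7.3137)
Distance: 0.0331

0.0331


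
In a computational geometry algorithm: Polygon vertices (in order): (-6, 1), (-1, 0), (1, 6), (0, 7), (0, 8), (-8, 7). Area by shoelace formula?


Shoelace sum: ((-6)*0 - (-1)*1) + ((-1)*6 - 1*0) + (1*7 - 0*6) + (0*8 - 0*7) + (0*7 - (-8)*8) + ((-8)*1 - (-6)*7)
= 100
Area = |100|/2 = 50

50


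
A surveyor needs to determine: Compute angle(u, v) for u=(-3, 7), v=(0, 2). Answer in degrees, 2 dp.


u.v = 14, |u| = sqrt(58) = 7.6158, |v| = sqrt(4) = 2
cos(theta) = u.v/(|u||v|) = 14/sqrt(232) = 0.919145
theta = acos(0.919145) = 23.2 degrees

23.2 degrees


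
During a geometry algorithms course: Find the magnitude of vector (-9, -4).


|u| = sqrt((-9)^2 + (-4)^2) = sqrt(97) = 9.8489

9.8489


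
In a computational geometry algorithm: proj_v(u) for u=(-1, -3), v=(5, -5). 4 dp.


u.v = 10, |v| = sqrt(50) = 7.0711
Scalar projection = u.v / |v| = 10 / sqrt(50) = 1.4142

1.4142


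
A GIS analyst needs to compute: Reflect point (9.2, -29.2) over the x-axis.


Reflection over x-axis: (x,y) -> (x,-y)
(9.2, -29.2) -> (9.2, 29.2)

(9.2, 29.2)


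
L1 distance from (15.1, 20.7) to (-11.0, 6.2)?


|15.1-(-11)| + |20.7-6.2| = 26.1 + 14.5 = 40.6

40.6


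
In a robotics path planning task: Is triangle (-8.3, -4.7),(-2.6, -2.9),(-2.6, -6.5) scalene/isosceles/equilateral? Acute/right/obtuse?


Side lengths squared: AB^2=35.73, BC^2=12.96, CA^2=35.73
Sorted: [12.96, 35.73, 35.73]
By sides: Isosceles, By angles: Acute

Isosceles, Acute


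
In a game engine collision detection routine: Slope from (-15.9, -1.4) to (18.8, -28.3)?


slope = (y2-y1)/(x2-x1) = ((-28.3)-(-1.4))/(18.8-(-15.9)) = (-26.9)/34.7 = -0.7752

-0.7752


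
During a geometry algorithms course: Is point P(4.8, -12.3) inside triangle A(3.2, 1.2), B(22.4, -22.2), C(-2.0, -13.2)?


Cross products: AB x AP = -221.76, BC x BP = -83.16, CA x CP = -93.24
All same sign? yes

Yes, inside


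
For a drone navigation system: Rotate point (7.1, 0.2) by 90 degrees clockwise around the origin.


90° CW: (x,y) -> (y, -x)
(7.1,0.2) -> (0.2, -7.1)

(0.2, -7.1)


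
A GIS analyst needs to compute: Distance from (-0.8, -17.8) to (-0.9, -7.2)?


dx=-0.1, dy=10.6
d^2 = (-0.1)^2 + 10.6^2 = 112.37
d = sqrt(112.37) = 10.6005

10.6005


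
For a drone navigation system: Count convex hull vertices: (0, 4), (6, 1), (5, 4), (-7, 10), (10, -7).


Convex hull vertices (CCW): (-7, 10), (10, -7), (5, 4)
Count = 3

3


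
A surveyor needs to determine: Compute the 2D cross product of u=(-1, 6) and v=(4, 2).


u x v = u_x*v_y - u_y*v_x = (-1)*2 - 6*4
= (-2) - 24 = -26

-26


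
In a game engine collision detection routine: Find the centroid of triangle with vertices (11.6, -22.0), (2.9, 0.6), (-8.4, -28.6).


Centroid = ((x_A+x_B+x_C)/3, (y_A+y_B+y_C)/3)
= ((11.6+2.9+(-8.4))/3, ((-22)+0.6+(-28.6))/3)
= (2.0333, -16.6667)

(2.0333, -16.6667)


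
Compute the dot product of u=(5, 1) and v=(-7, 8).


u . v = u_x*v_x + u_y*v_y = 5*(-7) + 1*8
= (-35) + 8 = -27

-27


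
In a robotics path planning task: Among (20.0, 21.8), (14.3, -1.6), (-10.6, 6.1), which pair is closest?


d(P0,P1) = 24.0842, d(P0,P2) = 34.3926, d(P1,P2) = 26.0634
Closest: P0 and P1

Closest pair: (20.0, 21.8) and (14.3, -1.6), distance = 24.0842


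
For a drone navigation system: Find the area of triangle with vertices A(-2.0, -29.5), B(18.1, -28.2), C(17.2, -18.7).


Area = |x_A(y_B-y_C) + x_B(y_C-y_A) + x_C(y_A-y_B)|/2
= |19 + 195.48 + (-22.36)|/2
= 192.12/2 = 96.06

96.06


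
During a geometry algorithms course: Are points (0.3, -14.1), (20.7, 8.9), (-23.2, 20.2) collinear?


Cross product: (20.7-0.3)*(20.2-(-14.1)) - (8.9-(-14.1))*((-23.2)-0.3)
= 1240.22

No, not collinear


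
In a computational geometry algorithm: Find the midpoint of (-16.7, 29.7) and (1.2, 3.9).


M = (((-16.7)+1.2)/2, (29.7+3.9)/2)
= (-7.75, 16.8)

(-7.75, 16.8)


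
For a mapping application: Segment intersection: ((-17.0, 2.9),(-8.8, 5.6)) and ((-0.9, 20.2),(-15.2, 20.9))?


Cross products: d1=258.66, d2=214.31, d3=98.39, d4=142.74
d1*d2 < 0 and d3*d4 < 0? no

No, they don't intersect


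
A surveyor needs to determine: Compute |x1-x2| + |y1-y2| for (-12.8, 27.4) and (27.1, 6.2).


|(-12.8)-27.1| + |27.4-6.2| = 39.9 + 21.2 = 61.1

61.1


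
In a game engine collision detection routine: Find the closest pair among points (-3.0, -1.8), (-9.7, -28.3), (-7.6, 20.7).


d(P0,P1) = 27.3339, d(P0,P2) = 22.9654, d(P1,P2) = 49.045
Closest: P0 and P2

Closest pair: (-3.0, -1.8) and (-7.6, 20.7), distance = 22.9654


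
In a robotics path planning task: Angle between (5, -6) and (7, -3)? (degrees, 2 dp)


u.v = 53, |u| = sqrt(61) = 7.8102, |v| = sqrt(58) = 7.6158
cos(theta) = u.v/(|u||v|) = 53/sqrt(3538) = 0.891039
theta = acos(0.891039) = 27 degrees

27 degrees


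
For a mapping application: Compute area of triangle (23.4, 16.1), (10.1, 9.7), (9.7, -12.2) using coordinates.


Area = |x_A(y_B-y_C) + x_B(y_C-y_A) + x_C(y_A-y_B)|/2
= |512.46 + (-285.83) + 62.08|/2
= 288.71/2 = 144.355

144.355


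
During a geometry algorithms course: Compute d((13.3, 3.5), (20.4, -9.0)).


dx=7.1, dy=-12.5
d^2 = 7.1^2 + (-12.5)^2 = 206.66
d = sqrt(206.66) = 14.3757

14.3757


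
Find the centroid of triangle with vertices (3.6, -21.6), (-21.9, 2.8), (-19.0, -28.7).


Centroid = ((x_A+x_B+x_C)/3, (y_A+y_B+y_C)/3)
= ((3.6+(-21.9)+(-19))/3, ((-21.6)+2.8+(-28.7))/3)
= (-12.4333, -15.8333)

(-12.4333, -15.8333)


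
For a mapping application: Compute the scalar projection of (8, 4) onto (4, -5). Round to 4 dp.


u.v = 12, |v| = sqrt(41) = 6.4031
Scalar projection = u.v / |v| = 12 / sqrt(41) = 1.8741

1.8741


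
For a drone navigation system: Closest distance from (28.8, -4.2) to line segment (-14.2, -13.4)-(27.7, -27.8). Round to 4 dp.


Project P onto AB: t = 0.8504 (clamped to [0,1])
Closest point on segment: (21.4298, -25.6451)
Distance: 22.6762

22.6762


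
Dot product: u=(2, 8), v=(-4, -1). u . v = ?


u . v = u_x*v_x + u_y*v_y = 2*(-4) + 8*(-1)
= (-8) + (-8) = -16

-16


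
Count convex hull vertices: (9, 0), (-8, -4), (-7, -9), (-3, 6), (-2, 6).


Convex hull vertices (CCW): (-8, -4), (-7, -9), (9, 0), (-2, 6), (-3, 6)
Count = 5

5


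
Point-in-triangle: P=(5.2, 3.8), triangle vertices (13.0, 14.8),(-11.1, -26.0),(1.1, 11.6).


Cross products: AB x AP = -53.14, BC x BP = -249.32, CA x CP = -105.94
All same sign? yes

Yes, inside


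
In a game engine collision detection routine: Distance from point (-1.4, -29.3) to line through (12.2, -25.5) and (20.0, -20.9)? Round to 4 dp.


|cross product| = 32.92
|line direction| = sqrt(82) = 9.0554
Distance = 32.92/sqrt(82) = 3.6354

3.6354


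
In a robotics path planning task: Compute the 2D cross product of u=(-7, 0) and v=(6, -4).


u x v = u_x*v_y - u_y*v_x = (-7)*(-4) - 0*6
= 28 - 0 = 28

28


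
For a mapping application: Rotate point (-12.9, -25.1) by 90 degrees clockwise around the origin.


90° CW: (x,y) -> (y, -x)
(-12.9,-25.1) -> (-25.1, 12.9)

(-25.1, 12.9)


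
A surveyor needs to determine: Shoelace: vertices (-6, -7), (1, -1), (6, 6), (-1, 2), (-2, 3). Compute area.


Shoelace sum: ((-6)*(-1) - 1*(-7)) + (1*6 - 6*(-1)) + (6*2 - (-1)*6) + ((-1)*3 - (-2)*2) + ((-2)*(-7) - (-6)*3)
= 76
Area = |76|/2 = 38

38


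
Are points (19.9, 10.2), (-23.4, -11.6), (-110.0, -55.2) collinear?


Cross product: ((-23.4)-19.9)*((-55.2)-10.2) - ((-11.6)-10.2)*((-110)-19.9)
= 0

Yes, collinear


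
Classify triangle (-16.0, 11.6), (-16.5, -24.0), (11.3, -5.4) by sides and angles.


Side lengths squared: AB^2=1267.61, BC^2=1118.8, CA^2=1034.29
Sorted: [1034.29, 1118.8, 1267.61]
By sides: Scalene, By angles: Acute

Scalene, Acute
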